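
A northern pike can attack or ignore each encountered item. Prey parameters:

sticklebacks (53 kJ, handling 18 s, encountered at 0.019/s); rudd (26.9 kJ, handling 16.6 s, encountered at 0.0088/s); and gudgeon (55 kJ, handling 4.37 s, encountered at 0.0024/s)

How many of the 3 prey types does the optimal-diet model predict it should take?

Rank by E/h (kJ/s): gudgeon 12.6, sticklebacks 2.94, rudd 1.62. Include each in turn until the next type's E/h falls below the running intake rate.
Rate on top 1: 0.1306. sticklebacks: 2.94 > 0.1306 → include.
Rate on top 2: 0.8422. rudd: 1.62 > 0.8422 → include.
Optimal diet: gudgeon, sticklebacks, rudd — 3 of 3 types.

3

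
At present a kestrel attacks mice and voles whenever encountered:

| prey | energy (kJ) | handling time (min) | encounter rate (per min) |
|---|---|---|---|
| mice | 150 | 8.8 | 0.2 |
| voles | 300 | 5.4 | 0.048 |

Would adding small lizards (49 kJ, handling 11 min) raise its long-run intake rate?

Intake rate on the current diet: R = (0.2×150 + 0.048×300) / (1 + 0.2×8.8 + 0.048×5.4) = 44.4/3.019 = 14.71 kJ/min.
small lizards: E/h = 49/11 = 4.455 kJ/min.
4.455 < 14.71, so adding small lizards would lower the average — exclude it.

No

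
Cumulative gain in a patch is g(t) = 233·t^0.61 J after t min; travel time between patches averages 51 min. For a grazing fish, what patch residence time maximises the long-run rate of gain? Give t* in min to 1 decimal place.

79.8 min

Maximise g(t)/(T+t): set derivative to zero → g'(t)(T+t) = g(t).
g'(t) = 0.61·233·t^-0.39. Setting 0.61·233·t^-0.39 = 233·t^0.61/(51+t) gives 0.61(51+t) = t, so 0.39·t = 0.61×51.
t* = 0.61×51/0.39 = 79.77 min.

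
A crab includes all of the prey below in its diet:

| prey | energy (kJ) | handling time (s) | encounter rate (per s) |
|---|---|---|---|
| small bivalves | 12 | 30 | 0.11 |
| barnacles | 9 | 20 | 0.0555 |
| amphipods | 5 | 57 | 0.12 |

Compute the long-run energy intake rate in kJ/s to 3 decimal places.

Energy encountered per unit search time: 0.11×12 + 0.0555×9 + 0.12×5 = 2.42 kJ/s.
Handling time per unit search time: 0.11×30 + 0.0555×20 + 0.12×57 = 11.25.
Rate = 2.42/(1 + 11.25) = 0.1975 kJ/s.

0.198 kJ/s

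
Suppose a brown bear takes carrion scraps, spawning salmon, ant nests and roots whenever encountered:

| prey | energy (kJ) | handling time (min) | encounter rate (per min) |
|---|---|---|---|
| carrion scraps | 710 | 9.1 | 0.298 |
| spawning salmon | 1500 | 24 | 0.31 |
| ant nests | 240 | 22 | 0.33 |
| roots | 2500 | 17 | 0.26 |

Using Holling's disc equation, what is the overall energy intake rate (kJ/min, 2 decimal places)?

Energy encountered per unit search time: 0.298×710 + 0.31×1500 + 0.33×240 + 0.26×2500 = 1406 kJ/min.
Handling time per unit search time: 0.298×9.1 + 0.31×24 + 0.33×22 + 0.26×17 = 21.83.
Rate = 1406/(1 + 21.83) = 61.57 kJ/min.

61.57 kJ/min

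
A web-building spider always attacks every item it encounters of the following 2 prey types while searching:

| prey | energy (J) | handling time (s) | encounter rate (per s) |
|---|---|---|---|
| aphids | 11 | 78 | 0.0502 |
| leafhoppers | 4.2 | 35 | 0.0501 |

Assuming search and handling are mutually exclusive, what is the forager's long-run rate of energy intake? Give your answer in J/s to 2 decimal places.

0.11 J/s

R = (0.0502×11 + 0.0501×4.2) / (1 + 0.0502×78 + 0.0501×35) = 0.7626/6.669 = 0.1144 J/s.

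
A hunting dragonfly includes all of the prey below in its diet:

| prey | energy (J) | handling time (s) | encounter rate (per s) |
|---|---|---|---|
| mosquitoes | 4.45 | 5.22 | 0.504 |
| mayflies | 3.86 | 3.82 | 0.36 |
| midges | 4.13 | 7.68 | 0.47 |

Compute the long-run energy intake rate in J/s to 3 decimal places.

0.647 J/s

R = Σλ_iE_i / (1 + Σλ_ih_i)
Numerator: 0.504×4.45 + 0.36×3.86 + 0.47×4.13 = 5.573
Denominator: 1 + 0.504×5.22 + 0.36×3.82 + 0.47×7.68 = 8.616
R = 5.573/8.616 = 0.6469 J/s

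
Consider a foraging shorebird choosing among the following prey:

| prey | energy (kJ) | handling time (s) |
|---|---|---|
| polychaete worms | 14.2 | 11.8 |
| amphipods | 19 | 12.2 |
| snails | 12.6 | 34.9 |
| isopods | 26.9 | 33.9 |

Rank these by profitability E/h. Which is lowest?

Profitability E/h (kJ/s): polychaete worms = 14.2/11.8 = 1.2, amphipods = 19/12.2 = 1.56, snails = 12.6/34.9 = 0.361, isopods = 26.9/33.9 = 0.794.
Ranked: amphipods > polychaete worms > isopods > snails.

snails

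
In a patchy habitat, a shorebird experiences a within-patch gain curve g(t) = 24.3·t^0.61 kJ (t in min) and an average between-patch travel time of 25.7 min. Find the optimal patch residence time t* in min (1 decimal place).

Optimal t* satisfies g'(t*) = g(t*)/(T + t*).
g'(t) = 0.61·24.3·t^-0.39. Setting 0.61·24.3·t^-0.39 = 24.3·t^0.61/(25.7+t) gives 0.61(25.7+t) = t, so 0.39·t = 0.61×25.7.
t* = 0.61×25.7/0.39 = 40.2 min.

40.2 min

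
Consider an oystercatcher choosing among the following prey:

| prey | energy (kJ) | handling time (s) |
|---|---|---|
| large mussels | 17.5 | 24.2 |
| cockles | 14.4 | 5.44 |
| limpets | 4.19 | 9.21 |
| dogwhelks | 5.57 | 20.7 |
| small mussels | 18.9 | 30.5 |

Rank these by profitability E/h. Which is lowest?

dogwhelks

Profitability E/h (kJ/s): large mussels = 17.5/24.2 = 0.723, cockles = 14.4/5.44 = 2.65, limpets = 4.19/9.21 = 0.455, dogwhelks = 5.57/20.7 = 0.269, small mussels = 18.9/30.5 = 0.62.
Ranked: cockles > large mussels > small mussels > limpets > dogwhelks.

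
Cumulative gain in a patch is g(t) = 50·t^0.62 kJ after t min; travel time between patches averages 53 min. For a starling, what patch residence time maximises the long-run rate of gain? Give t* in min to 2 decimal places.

Maximise g(t)/(T+t): set derivative to zero → g'(t)(T+t) = g(t).
g'(t) = 0.62·50·t^-0.38. Setting 0.62·50·t^-0.38 = 50·t^0.62/(53+t) gives 0.62(53+t) = t, so 0.38·t = 0.62×53.
t* = 0.62×53/0.38 = 86.47 min.

86.47 min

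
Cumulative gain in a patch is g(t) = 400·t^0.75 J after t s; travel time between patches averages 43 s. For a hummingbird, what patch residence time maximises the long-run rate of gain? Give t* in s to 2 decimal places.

129.00 s

Optimal t* satisfies g'(t*) = g(t*)/(T + t*).
g'(t) = 0.75·400·t^-0.25. Setting 0.75·400·t^-0.25 = 400·t^0.75/(43+t) gives 0.75(43+t) = t, so 0.25·t = 0.75×43.
t* = 0.75×43/0.25 = 129 s.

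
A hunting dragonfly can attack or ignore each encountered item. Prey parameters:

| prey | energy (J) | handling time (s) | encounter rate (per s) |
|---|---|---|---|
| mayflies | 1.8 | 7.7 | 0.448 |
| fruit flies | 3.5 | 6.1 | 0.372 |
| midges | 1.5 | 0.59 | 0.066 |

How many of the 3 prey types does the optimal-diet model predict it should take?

Profitabilities (E/h, J/s): midges 2.54, fruit flies 0.574, mayflies 0.234. Add prey in this order while the next type's profitability exceeds the intake rate on those already taken.
Rate on top 1: 0.09529. fruit flies: 0.574 > 0.09529 → include.
Rate on top 2: 0.4235. mayflies: 0.234 < 0.4235 → exclude; stop.
Optimal diet: midges, fruit flies — 2 of 3 types.

2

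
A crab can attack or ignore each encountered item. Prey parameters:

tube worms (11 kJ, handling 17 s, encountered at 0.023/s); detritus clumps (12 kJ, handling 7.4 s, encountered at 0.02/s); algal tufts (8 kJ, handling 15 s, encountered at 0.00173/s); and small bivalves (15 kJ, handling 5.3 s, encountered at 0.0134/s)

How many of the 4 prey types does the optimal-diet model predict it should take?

4

Profitabilities (E/h, kJ/s): small bivalves 2.83, detritus clumps 1.62, tube worms 0.647, algal tufts 0.533. Add prey in this order while the next type's profitability exceeds the intake rate on those already taken.
Rate on top 1: 0.1877. detritus clumps: 1.62 > 0.1877 → include.
Rate on top 2: 0.3618. tube worms: 0.647 > 0.3618 → include.
Rate on top 3: 0.4311. algal tufts: 0.533 > 0.4311 → include.
Optimal diet: small bivalves, detritus clumps, tube worms, algal tufts — 4 of 4 types.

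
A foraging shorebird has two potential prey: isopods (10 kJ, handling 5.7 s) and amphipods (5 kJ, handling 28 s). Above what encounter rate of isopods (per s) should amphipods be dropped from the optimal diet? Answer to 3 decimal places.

0.020 per s

Drop amphipods once their profitability E₂/h₂ falls below the rate achievable on isopods alone: E₂/h₂ = λE₁/(1 + λh₁).
Solve for λ: λE₁h₂ = E₂(1 + λh₁) → λ(E₁h₂ − E₂h₁) = E₂ → λ = E₂/(E₁h₂ − E₂h₁).
λ = 5/(10×28 − 5×5.7) = 5/251.5 = 0.01988 per s.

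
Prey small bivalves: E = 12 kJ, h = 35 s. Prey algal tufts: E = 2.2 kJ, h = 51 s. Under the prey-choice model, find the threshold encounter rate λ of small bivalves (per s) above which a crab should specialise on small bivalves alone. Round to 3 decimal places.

0.004 per s

At the threshold, the rate on small bivalves alone equals the profitability of algal tufts: λ·12/(1 + λ·35) = 2.2/51 = 0.04314.
Rearranging, λ(12 − 0.04314×35) = 0.04314, so λ = 0.04314/10.49 = 0.004112 per s.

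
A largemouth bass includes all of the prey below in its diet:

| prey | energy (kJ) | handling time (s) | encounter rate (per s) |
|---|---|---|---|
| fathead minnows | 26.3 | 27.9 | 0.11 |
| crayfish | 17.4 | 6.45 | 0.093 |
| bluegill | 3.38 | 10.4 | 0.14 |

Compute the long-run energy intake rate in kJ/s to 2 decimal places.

0.81 kJ/s

R = (0.11×26.3 + 0.093×17.4 + 0.14×3.38) / (1 + 0.11×27.9 + 0.093×6.45 + 0.14×10.4) = 4.984/6.125 = 0.8138 kJ/s.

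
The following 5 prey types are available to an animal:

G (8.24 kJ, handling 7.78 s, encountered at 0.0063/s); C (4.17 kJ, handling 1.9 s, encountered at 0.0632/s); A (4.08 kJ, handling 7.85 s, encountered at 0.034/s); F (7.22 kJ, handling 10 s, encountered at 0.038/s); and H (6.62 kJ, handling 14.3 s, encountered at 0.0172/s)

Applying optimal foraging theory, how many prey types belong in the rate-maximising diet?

5

Rank by E/h (kJ/s): C 2.19, G 1.06, F 0.722, A 0.52, H 0.463. Include each in turn until the next type's E/h falls below the running intake rate.
Rate on top 1: 0.2353. G: 1.06 > 0.2353 → include.
Rate on top 2: 0.2698. F: 0.722 > 0.2698 → include.
Rate on top 3: 0.3807. A: 0.52 > 0.3807 → include.
Rate on top 4: 0.4012. H: 0.463 > 0.4012 → include.
Optimal diet: C, G, F, A, H — 5 of 5 types.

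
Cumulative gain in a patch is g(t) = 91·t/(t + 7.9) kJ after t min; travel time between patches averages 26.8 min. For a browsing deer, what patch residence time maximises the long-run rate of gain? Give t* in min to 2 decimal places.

14.55 min

Optimal t* satisfies g'(t*) = g(t*)/(T + t*).
g'(t) = 91·7.9/(t + 7.9)². Setting 91·7.9/(t+7.9)² = 91t/[(t+7.9)(26.8+t)] gives 7.9(26.8+t) = t(t+7.9), so t² = 7.9×26.8 = 211.7.
t* = √211.7 = 14.55 min.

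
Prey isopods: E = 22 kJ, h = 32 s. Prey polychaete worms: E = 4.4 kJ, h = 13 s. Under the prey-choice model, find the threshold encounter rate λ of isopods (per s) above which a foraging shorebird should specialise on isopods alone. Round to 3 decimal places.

At the threshold, the rate on isopods alone equals the profitability of polychaete worms: λ·22/(1 + λ·32) = 4.4/13 = 0.3385.
Rearranging, λ(22 − 0.3385×32) = 0.3385, so λ = 0.3385/11.17 = 0.0303 per s.

0.030 per s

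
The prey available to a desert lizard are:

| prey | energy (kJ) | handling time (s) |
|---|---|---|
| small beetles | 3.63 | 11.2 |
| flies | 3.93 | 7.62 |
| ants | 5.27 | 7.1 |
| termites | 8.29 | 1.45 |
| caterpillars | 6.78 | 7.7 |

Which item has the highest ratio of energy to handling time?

Profitability E/h (kJ/s): small beetles = 3.63/11.2 = 0.324, flies = 3.93/7.62 = 0.516, ants = 5.27/7.1 = 0.742, termites = 8.29/1.45 = 5.72, caterpillars = 6.78/7.7 = 0.881.
Ranked: termites > caterpillars > ants > flies > small beetles.

termites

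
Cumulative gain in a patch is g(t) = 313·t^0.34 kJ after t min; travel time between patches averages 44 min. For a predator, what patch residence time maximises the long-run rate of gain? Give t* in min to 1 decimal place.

22.7 min

By the marginal value theorem, leave when the instantaneous gain rate g'(t) equals the habitat-wide average g(t)/(T + t).
g'(t) = 0.34·313·t^-0.66. Setting 0.34·313·t^-0.66 = 313·t^0.34/(44+t) gives 0.34(44+t) = t, so 0.66·t = 0.34×44.
t* = 0.34×44/0.66 = 22.67 min.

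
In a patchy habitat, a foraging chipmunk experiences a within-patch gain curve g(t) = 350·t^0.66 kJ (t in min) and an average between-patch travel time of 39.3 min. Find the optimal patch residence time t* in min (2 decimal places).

Optimal t* satisfies g'(t*) = g(t*)/(T + t*).
g'(t) = 0.66·350·t^-0.34. Setting 0.66·350·t^-0.34 = 350·t^0.66/(39.3+t) gives 0.66(39.3+t) = t, so 0.34·t = 0.66×39.3.
t* = 0.66×39.3/0.34 = 76.29 min.

76.29 min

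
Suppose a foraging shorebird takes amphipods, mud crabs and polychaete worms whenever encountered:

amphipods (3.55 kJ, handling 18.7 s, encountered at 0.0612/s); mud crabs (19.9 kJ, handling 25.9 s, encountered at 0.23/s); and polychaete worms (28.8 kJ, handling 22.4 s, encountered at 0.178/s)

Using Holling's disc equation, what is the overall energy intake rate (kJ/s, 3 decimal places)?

Energy encountered per unit search time: 0.0612×3.55 + 0.23×19.9 + 0.178×28.8 = 9.921 kJ/s.
Handling time per unit search time: 0.0612×18.7 + 0.23×25.9 + 0.178×22.4 = 11.09.
Rate = 9.921/(1 + 11.09) = 0.8207 kJ/s.

0.821 kJ/s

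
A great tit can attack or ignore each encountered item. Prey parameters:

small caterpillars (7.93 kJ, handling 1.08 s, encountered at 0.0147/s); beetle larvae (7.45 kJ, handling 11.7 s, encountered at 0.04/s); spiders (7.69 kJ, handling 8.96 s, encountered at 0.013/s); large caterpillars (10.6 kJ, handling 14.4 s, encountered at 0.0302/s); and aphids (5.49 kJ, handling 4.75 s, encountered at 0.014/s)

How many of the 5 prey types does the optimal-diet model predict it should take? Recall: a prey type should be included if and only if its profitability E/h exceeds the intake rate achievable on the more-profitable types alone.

Rank by E/h (kJ/s): small caterpillars 7.34, aphids 1.16, spiders 0.858, large caterpillars 0.736, beetle larvae 0.637. Include each in turn until the next type's E/h falls below the running intake rate.
Rate on top 1: 0.1147. aphids: 1.16 > 0.1147 → include.
Rate on top 2: 0.1787. spiders: 0.858 > 0.1787 → include.
Rate on top 3: 0.2447. large caterpillars: 0.736 > 0.2447 → include.
Rate on top 4: 0.3755. beetle larvae: 0.637 > 0.3755 → include.
Optimal diet: small caterpillars, aphids, spiders, large caterpillars, beetle larvae — 5 of 5 types.

5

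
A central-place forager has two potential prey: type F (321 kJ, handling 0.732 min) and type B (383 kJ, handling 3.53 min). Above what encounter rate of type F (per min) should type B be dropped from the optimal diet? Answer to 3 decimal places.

At the threshold, the rate on type F alone equals the profitability of type B: λ·321/(1 + λ·0.732) = 383/3.53 = 108.5.
Rearranging, λ(321 − 108.5×0.732) = 108.5, so λ = 108.5/241.6 = 0.4491 per min.

0.449 per min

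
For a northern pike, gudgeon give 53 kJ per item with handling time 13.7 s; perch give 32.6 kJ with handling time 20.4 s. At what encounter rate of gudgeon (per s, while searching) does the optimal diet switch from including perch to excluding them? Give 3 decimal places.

At the threshold, the rate on gudgeon alone equals the profitability of perch: λ·53/(1 + λ·13.7) = 32.6/20.4 = 1.598.
Rearranging, λ(53 − 1.598×13.7) = 1.598, so λ = 1.598/31.11 = 0.05137 per s.

0.051 per s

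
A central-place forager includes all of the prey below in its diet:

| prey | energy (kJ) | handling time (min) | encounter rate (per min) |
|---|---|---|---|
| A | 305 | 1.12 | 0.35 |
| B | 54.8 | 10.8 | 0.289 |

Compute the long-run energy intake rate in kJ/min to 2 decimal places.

R = (0.35×305 + 0.289×54.8) / (1 + 0.35×1.12 + 0.289×10.8) = 122.6/4.513 = 27.16 kJ/min.

27.16 kJ/min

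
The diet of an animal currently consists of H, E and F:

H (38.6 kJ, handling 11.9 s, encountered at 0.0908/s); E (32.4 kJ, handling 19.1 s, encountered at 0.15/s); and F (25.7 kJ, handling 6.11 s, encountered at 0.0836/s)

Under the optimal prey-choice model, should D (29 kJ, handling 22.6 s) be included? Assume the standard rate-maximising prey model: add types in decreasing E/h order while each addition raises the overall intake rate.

On H, E and F alone, R = ΣλE/(1+Σλh) = 10.51/5.456 = 1.927 kJ/s.
D: E/h = 29/22.6 = 1.283 kJ/s.
1.283 < 1.927, so adding D would lower the average — exclude it.

No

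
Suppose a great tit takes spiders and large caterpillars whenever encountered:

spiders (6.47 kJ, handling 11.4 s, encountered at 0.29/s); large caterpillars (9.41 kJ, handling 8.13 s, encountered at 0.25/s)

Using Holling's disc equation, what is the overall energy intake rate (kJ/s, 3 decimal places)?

Energy encountered per unit search time: 0.29×6.47 + 0.25×9.41 = 4.229 kJ/s.
Handling time per unit search time: 0.29×11.4 + 0.25×8.13 = 5.338.
Rate = 4.229/(1 + 5.338) = 0.6672 kJ/s.

0.667 kJ/s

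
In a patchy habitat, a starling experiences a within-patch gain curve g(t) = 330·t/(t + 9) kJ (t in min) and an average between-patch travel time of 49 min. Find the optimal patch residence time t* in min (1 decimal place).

21.0 min

Optimal t* satisfies g'(t*) = g(t*)/(T + t*).
g'(t) = 330·9/(t + 9)². Setting 330·9/(t+9)² = 330t/[(t+9)(49+t)] gives 9(49+t) = t(t+9), so t² = 9×49 = 441.
t* = √441 = 21 min.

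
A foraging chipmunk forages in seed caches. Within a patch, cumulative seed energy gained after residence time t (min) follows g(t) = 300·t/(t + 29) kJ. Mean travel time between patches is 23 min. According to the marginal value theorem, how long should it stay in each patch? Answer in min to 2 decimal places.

By the marginal value theorem, leave when the instantaneous gain rate g'(t) equals the habitat-wide average g(t)/(T + t).
g'(t) = 300·29/(t + 29)². Setting 300·29/(t+29)² = 300t/[(t+29)(23+t)] gives 29(23+t) = t(t+29), so t² = 29×23 = 667.
t* = √667 = 25.83 min.

25.83 min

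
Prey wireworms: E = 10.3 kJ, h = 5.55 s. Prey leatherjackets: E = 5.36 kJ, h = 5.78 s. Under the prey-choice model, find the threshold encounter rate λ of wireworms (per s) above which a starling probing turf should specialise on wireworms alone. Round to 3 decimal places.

0.180 per s

The zero-one rule: include leatherjackets iff E₂/h₂ > λE₁/(1+λh₁). Equality gives the switch point.
λE₁h₂ = E₂ + λE₂h₁ ⇒ λ = E₂/(E₁h₂ − E₂h₁) = 5.36/(59.53 − 29.75) = 0.18 per s.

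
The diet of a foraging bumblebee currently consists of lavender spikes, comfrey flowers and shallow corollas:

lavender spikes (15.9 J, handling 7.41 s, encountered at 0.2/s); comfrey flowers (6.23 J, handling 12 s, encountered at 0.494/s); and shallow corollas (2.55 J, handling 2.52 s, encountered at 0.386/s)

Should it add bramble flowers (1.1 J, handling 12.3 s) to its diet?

On lavender spikes, comfrey flowers and shallow corollas alone, R = ΣλE/(1+Σλh) = 7.242/9.383 = 0.7718 J/s.
Profitability of bramble flowers: 1.1/12.3 = 0.08943 J/s.
0.08943 < 0.7718, so adding bramble flowers would lower the average — exclude it.

No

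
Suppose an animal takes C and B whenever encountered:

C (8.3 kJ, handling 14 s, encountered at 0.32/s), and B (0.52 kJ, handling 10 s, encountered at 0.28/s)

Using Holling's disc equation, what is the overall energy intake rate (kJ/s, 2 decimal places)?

0.34 kJ/s

R = (0.32×8.3 + 0.28×0.52) / (1 + 0.32×14 + 0.28×10) = 2.802/8.28 = 0.3384 kJ/s.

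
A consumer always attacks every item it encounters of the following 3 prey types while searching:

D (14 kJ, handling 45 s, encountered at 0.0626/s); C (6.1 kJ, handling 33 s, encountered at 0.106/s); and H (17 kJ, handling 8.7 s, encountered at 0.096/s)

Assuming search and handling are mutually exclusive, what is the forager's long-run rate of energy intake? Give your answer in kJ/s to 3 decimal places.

0.387 kJ/s

Energy encountered per unit search time: 0.0626×14 + 0.106×6.1 + 0.096×17 = 3.155 kJ/s.
Handling time per unit search time: 0.0626×45 + 0.106×33 + 0.096×8.7 = 7.15.
Rate = 3.155/(1 + 7.15) = 0.3871 kJ/s.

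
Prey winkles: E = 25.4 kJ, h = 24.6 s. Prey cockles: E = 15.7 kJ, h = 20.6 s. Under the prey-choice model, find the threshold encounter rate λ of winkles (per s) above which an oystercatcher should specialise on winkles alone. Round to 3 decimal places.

0.115 per s

The zero-one rule: include cockles iff E₂/h₂ > λE₁/(1+λh₁). Equality gives the switch point.
λE₁h₂ = E₂ + λE₂h₁ ⇒ λ = E₂/(E₁h₂ − E₂h₁) = 15.7/(523.2 − 386.2) = 0.1146 per s.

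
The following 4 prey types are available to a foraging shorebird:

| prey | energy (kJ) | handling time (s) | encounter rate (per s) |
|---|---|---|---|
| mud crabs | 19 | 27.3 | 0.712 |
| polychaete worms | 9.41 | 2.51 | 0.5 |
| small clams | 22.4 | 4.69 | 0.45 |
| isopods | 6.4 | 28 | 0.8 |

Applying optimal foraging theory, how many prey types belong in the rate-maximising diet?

2

Profitabilities (E/h, kJ/s): small clams 4.78, polychaete worms 3.75, mud crabs 0.696, isopods 0.229. Add prey in this order while the next type's profitability exceeds the intake rate on those already taken.
Rate on top 1: 3.241. polychaete worms: 3.75 > 3.241 → include.
Rate on top 2: 3.387. mud crabs: 0.696 < 3.387 → exclude; stop.
Optimal diet: small clams, polychaete worms — 2 of 4 types.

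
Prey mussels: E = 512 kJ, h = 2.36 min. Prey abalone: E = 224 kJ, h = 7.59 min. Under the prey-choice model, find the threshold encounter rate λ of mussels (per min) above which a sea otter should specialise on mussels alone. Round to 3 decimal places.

0.067 per min

The zero-one rule: include abalone iff E₂/h₂ > λE₁/(1+λh₁). Equality gives the switch point.
λE₁h₂ = E₂ + λE₂h₁ ⇒ λ = E₂/(E₁h₂ − E₂h₁) = 224/(3886 − 528.6) = 0.06672 per min.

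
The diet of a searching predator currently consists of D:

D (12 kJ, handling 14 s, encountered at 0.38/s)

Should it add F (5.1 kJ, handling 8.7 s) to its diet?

Intake rate on the current diet: R = (0.38×12) / (1 + 0.38×14) = 4.56/6.32 = 0.7215 kJ/s.
Profitability of F: 5.1/8.7 = 0.5862 kJ/s.
Since 0.5862 < R, time spent handling F is better spent searching.

No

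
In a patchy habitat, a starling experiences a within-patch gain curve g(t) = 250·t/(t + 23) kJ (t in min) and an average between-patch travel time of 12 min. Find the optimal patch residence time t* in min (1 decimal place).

Maximise g(t)/(T+t): set derivative to zero → g'(t)(T+t) = g(t).
g'(t) = 250·23/(t + 23)². Setting 250·23/(t+23)² = 250t/[(t+23)(12+t)] gives 23(12+t) = t(t+23), so t² = 23×12 = 276.
t* = √276 = 16.61 min.

16.6 min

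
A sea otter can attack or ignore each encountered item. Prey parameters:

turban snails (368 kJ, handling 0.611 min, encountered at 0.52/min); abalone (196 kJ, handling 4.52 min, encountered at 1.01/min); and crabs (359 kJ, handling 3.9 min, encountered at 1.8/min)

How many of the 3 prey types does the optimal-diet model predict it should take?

1

Rank by E/h (kJ/min): turban snails 602, crabs 92.1, abalone 43.4. Include each in turn until the next type's E/h falls below the running intake rate.
Rate on top 1: 145.2. crabs: 92.1 < 145.2 → exclude; stop.
Optimal diet: turban snails — 1 of 3 types.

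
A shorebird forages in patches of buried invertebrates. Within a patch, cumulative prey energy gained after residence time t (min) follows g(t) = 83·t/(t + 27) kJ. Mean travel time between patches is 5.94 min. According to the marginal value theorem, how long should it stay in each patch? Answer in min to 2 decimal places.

12.66 min

By the marginal value theorem, leave when the instantaneous gain rate g'(t) equals the habitat-wide average g(t)/(T + t).
g'(t) = 83·27/(t + 27)². Setting 83·27/(t+27)² = 83t/[(t+27)(5.94+t)] gives 27(5.94+t) = t(t+27), so t² = 27×5.94 = 160.4.
t* = √160.4 = 12.66 min.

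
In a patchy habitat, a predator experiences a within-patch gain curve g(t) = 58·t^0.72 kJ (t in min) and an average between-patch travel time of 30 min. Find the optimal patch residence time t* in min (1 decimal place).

77.1 min

Optimal t* satisfies g'(t*) = g(t*)/(T + t*).
g'(t) = 0.72·58·t^-0.28. Setting 0.72·58·t^-0.28 = 58·t^0.72/(30+t) gives 0.72(30+t) = t, so 0.28·t = 0.72×30.
t* = 0.72×30/0.28 = 77.14 min.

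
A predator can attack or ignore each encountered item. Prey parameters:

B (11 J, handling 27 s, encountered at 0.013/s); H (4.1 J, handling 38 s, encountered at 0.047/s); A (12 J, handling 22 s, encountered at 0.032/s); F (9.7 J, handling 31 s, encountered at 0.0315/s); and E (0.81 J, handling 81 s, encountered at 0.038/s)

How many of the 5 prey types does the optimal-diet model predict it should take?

Profitabilities (E/h, J/s): A 0.545, B 0.407, F 0.313, H 0.108, E 0.01. Add prey in this order while the next type's profitability exceeds the intake rate on those already taken.
Rate on top 1: 0.2254. B: 0.407 > 0.2254 → include.
Rate on top 2: 0.2564. F: 0.313 > 0.2564 → include.
Rate on top 3: 0.2746. H: 0.108 < 0.2746 → exclude; stop.
Optimal diet: A, B, F — 3 of 5 types.

3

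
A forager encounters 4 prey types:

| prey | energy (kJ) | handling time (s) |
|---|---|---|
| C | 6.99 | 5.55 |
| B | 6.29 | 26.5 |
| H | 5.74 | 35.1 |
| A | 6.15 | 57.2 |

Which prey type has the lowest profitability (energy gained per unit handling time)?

A

In descending order of E/h:
C: 6.99/5.55 = 1.26 kJ/s
B: 6.29/26.5 = 0.237 kJ/s
H: 5.74/35.1 = 0.164 kJ/s
A: 6.15/57.2 = 0.108 kJ/s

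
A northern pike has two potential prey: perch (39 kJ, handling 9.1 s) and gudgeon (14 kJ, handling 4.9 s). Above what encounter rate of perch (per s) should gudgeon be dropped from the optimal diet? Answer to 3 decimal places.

The zero-one rule: include gudgeon iff E₂/h₂ > λE₁/(1+λh₁). Equality gives the switch point.
λE₁h₂ = E₂ + λE₂h₁ ⇒ λ = E₂/(E₁h₂ − E₂h₁) = 14/(191.1 − 127.4) = 0.2198 per s.

0.220 per s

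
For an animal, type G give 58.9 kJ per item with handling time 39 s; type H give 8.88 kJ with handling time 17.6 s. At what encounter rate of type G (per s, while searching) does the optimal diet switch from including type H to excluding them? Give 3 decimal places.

0.013 per s

Drop type H once their profitability E₂/h₂ falls below the rate achievable on type G alone: E₂/h₂ = λE₁/(1 + λh₁).
Solve for λ: λE₁h₂ = E₂(1 + λh₁) → λ(E₁h₂ − E₂h₁) = E₂ → λ = E₂/(E₁h₂ − E₂h₁).
λ = 8.88/(58.9×17.6 − 8.88×39) = 8.88/690.3 = 0.01286 per s.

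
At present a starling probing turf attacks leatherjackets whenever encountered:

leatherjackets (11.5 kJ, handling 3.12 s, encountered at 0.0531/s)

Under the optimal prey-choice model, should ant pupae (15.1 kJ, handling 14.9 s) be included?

Current rate: (0.0531×11.5)/(1 + 0.0531×3.12) = 0.5239 kJ/s.
ant pupae: E/h = 15.1/14.9 = 1.013 kJ/s.
1.013 > 0.5239, so adding ant pupae raises the average — include it.

Yes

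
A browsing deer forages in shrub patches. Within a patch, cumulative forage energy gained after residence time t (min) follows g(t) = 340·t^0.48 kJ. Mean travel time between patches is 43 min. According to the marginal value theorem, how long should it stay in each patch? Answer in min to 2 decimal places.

Maximise g(t)/(T+t): set derivative to zero → g'(t)(T+t) = g(t).
g'(t) = 0.48·340·t^-0.52. Setting 0.48·340·t^-0.52 = 340·t^0.48/(43+t) gives 0.48(43+t) = t, so 0.52·t = 0.48×43.
t* = 0.48×43/0.52 = 39.69 min.

39.69 min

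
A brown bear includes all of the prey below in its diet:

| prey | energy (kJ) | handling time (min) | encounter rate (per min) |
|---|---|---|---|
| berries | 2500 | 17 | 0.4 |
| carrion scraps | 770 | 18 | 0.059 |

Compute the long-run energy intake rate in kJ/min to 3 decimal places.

117.968 kJ/min

R = (0.4×2500 + 0.059×770) / (1 + 0.4×17 + 0.059×18) = 1045/8.862 = 118 kJ/min.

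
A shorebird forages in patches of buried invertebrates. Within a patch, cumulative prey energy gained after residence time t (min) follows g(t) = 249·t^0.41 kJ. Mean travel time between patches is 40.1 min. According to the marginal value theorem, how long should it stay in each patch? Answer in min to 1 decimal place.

Maximise g(t)/(T+t): set derivative to zero → g'(t)(T+t) = g(t).
g'(t) = 0.41·249·t^-0.59. Setting 0.41·249·t^-0.59 = 249·t^0.41/(40.1+t) gives 0.41(40.1+t) = t, so 0.59·t = 0.41×40.1.
t* = 0.41×40.1/0.59 = 27.87 min.

27.9 min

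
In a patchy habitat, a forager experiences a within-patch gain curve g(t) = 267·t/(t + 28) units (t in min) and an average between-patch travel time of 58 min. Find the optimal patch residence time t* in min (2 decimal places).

40.30 min

By the marginal value theorem, leave when the instantaneous gain rate g'(t) equals the habitat-wide average g(t)/(T + t).
g'(t) = 267·28/(t + 28)². Setting 267·28/(t+28)² = 267t/[(t+28)(58+t)] gives 28(58+t) = t(t+28), so t² = 28×58 = 1624.
t* = √1624 = 40.3 min.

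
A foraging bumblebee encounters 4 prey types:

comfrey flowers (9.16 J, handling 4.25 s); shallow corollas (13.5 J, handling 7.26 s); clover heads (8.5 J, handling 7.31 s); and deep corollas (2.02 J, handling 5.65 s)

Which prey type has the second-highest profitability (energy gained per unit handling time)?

shallow corollas

Profitability E/h (J/s): comfrey flowers = 9.16/4.25 = 2.16, shallow corollas = 13.5/7.26 = 1.86, clover heads = 8.5/7.31 = 1.16, deep corollas = 2.02/5.65 = 0.358.
Ranked: comfrey flowers > shallow corollas > clover heads > deep corollas.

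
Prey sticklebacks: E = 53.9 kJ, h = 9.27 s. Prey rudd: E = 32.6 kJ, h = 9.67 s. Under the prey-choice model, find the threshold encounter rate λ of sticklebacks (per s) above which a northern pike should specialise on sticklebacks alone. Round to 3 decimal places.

0.149 per s

At the threshold, the rate on sticklebacks alone equals the profitability of rudd: λ·53.9/(1 + λ·9.27) = 32.6/9.67 = 3.371.
Rearranging, λ(53.9 − 3.371×9.27) = 3.371, so λ = 3.371/22.65 = 0.1489 per s.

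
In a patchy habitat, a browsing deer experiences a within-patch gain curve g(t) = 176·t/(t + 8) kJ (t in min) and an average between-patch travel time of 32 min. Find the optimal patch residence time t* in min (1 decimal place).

16.0 min

Optimal t* satisfies g'(t*) = g(t*)/(T + t*).
g'(t) = 176·8/(t + 8)². Setting 176·8/(t+8)² = 176t/[(t+8)(32+t)] gives 8(32+t) = t(t+8), so t² = 8×32 = 256.
t* = √256 = 16 min.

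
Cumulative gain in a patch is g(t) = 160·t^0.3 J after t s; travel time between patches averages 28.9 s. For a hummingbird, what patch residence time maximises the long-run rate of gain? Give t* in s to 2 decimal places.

12.39 s

By the marginal value theorem, leave when the instantaneous gain rate g'(t) equals the habitat-wide average g(t)/(T + t).
g'(t) = 0.3·160·t^-0.7. Setting 0.3·160·t^-0.7 = 160·t^0.3/(28.9+t) gives 0.3(28.9+t) = t, so 0.70·t = 0.3×28.9.
t* = 0.3×28.9/0.70 = 12.39 s.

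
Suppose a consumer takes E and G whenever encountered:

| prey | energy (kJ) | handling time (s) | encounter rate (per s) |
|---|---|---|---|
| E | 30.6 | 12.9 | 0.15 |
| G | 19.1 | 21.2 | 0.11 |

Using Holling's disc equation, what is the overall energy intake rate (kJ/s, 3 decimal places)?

Energy encountered per unit search time: 0.15×30.6 + 0.11×19.1 = 6.691 kJ/s.
Handling time per unit search time: 0.15×12.9 + 0.11×21.2 = 4.267.
Rate = 6.691/(1 + 4.267) = 1.27 kJ/s.

1.270 kJ/s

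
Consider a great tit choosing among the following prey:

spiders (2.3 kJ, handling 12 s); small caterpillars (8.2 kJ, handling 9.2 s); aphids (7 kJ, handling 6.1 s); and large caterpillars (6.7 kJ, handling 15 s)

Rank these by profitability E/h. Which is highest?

aphids

Profitability E/h (kJ/s): spiders = 2.3/12 = 0.192, small caterpillars = 8.2/9.2 = 0.891, aphids = 7/6.1 = 1.15, large caterpillars = 6.7/15 = 0.447.
Ranked: aphids > small caterpillars > large caterpillars > spiders.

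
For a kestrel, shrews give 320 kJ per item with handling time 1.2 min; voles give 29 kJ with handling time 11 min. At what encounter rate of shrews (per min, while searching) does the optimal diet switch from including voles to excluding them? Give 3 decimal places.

0.008 per min

At the threshold, the rate on shrews alone equals the profitability of voles: λ·320/(1 + λ·1.2) = 29/11 = 2.636.
Rearranging, λ(320 − 2.636×1.2) = 2.636, so λ = 2.636/316.8 = 0.008321 per min.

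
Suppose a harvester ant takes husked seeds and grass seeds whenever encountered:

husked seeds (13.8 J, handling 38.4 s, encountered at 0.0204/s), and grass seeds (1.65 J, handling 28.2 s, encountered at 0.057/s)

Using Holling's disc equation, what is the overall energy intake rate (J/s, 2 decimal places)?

0.11 J/s

Energy encountered per unit search time: 0.0204×13.8 + 0.057×1.65 = 0.3756 J/s.
Handling time per unit search time: 0.0204×38.4 + 0.057×28.2 = 2.391.
Rate = 0.3756/(1 + 2.391) = 0.1108 J/s.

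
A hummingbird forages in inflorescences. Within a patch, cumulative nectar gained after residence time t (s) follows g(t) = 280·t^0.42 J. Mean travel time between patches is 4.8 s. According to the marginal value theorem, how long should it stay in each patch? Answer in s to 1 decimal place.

Optimal t* satisfies g'(t*) = g(t*)/(T + t*).
g'(t) = 0.42·280·t^-0.58. Setting 0.42·280·t^-0.58 = 280·t^0.42/(4.8+t) gives 0.42(4.8+t) = t, so 0.58·t = 0.42×4.8.
t* = 0.42×4.8/0.58 = 3.476 s.

3.5 s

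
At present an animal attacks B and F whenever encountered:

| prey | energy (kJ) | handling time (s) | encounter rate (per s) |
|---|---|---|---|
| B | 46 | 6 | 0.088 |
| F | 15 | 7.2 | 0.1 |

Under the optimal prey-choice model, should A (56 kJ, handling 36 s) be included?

Current rate: (0.088×46 + 0.1×15)/(1 + 0.088×6 + 0.1×7.2) = 2.468 kJ/s.
A: E/h = 56/36 = 1.556 kJ/s.
1.556 < 2.468, so adding A would lower the average — exclude it.

No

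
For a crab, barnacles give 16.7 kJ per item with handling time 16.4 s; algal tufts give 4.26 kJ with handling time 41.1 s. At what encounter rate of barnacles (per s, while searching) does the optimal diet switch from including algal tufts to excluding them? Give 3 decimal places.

At the threshold, the rate on barnacles alone equals the profitability of algal tufts: λ·16.7/(1 + λ·16.4) = 4.26/41.1 = 0.1036.
Rearranging, λ(16.7 − 0.1036×16.4) = 0.1036, so λ = 0.1036/15 = 0.00691 per s.

0.007 per s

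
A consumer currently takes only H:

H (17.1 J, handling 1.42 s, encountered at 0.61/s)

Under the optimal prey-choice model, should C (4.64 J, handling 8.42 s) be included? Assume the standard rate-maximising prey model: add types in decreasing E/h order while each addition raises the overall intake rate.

No

On H alone, R = ΣλE/(1+Σλh) = 10.43/1.866 = 5.589 J/s.
Profitability of C: 4.64/8.42 = 0.5511 J/s.
0.5511 < 5.589, so adding C would lower the average — exclude it.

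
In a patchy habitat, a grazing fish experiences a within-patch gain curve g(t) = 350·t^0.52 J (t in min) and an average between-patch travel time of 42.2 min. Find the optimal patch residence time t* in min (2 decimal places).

45.72 min

By the marginal value theorem, leave when the instantaneous gain rate g'(t) equals the habitat-wide average g(t)/(T + t).
g'(t) = 0.52·350·t^-0.48. Setting 0.52·350·t^-0.48 = 350·t^0.52/(42.2+t) gives 0.52(42.2+t) = t, so 0.48·t = 0.52×42.2.
t* = 0.52×42.2/0.48 = 45.72 min.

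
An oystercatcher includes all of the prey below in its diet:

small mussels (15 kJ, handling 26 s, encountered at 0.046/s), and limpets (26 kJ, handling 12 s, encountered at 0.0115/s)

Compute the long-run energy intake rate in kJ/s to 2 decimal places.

Energy encountered per unit search time: 0.046×15 + 0.0115×26 = 0.989 kJ/s.
Handling time per unit search time: 0.046×26 + 0.0115×12 = 1.334.
Rate = 0.989/(1 + 1.334) = 0.4237 kJ/s.

0.42 kJ/s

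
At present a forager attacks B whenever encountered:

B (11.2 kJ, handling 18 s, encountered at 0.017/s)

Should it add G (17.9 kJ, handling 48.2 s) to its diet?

Yes

Intake rate on the current diet: R = (0.017×11.2) / (1 + 0.017×18) = 0.1904/1.306 = 0.1458 kJ/s.
G: E/h = 17.9/48.2 = 0.3714 kJ/s.
0.3714 > 0.1458, so adding G raises the average — include it.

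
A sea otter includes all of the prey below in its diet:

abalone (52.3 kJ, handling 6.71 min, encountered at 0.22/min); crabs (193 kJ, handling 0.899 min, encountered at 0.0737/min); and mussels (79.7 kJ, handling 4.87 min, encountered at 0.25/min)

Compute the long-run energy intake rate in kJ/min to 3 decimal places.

12.142 kJ/min

R = Σλ_iE_i / (1 + Σλ_ih_i)
Numerator: 0.22×52.3 + 0.0737×193 + 0.25×79.7 = 45.66
Denominator: 1 + 0.22×6.71 + 0.0737×0.899 + 0.25×4.87 = 3.76
R = 45.66/3.76 = 12.14 kJ/min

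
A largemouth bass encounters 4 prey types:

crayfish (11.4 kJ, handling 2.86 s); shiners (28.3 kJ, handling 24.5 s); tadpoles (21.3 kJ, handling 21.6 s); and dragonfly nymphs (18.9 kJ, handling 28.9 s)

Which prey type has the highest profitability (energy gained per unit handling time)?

crayfish

Profitability E/h (kJ/s): crayfish = 11.4/2.86 = 3.99, shiners = 28.3/24.5 = 1.16, tadpoles = 21.3/21.6 = 0.986, dragonfly nymphs = 18.9/28.9 = 0.654.
Ranked: crayfish > shiners > tadpoles > dragonfly nymphs.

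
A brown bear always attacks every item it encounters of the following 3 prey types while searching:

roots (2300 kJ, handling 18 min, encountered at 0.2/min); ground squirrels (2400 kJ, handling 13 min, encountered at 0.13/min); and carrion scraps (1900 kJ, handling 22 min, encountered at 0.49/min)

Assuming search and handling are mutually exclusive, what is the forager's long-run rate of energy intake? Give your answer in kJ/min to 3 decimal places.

Energy encountered per unit search time: 0.2×2300 + 0.13×2400 + 0.49×1900 = 1703 kJ/min.
Handling time per unit search time: 0.2×18 + 0.13×13 + 0.49×22 = 16.07.
Rate = 1703/(1 + 16.07) = 99.77 kJ/min.

99.766 kJ/min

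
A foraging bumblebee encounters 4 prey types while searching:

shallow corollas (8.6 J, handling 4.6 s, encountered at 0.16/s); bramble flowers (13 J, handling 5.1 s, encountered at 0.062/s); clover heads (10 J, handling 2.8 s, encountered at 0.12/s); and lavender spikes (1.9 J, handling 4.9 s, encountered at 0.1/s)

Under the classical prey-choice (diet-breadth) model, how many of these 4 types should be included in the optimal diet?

Rank by E/h (J/s): clover heads 3.57, bramble flowers 2.55, shallow corollas 1.87, lavender spikes 0.388. Include each in turn until the next type's E/h falls below the running intake rate.
Rate on top 1: 0.8982. bramble flowers: 2.55 > 0.8982 → include.
Rate on top 2: 1.214. shallow corollas: 1.87 > 1.214 → include.
Rate on top 3: 1.416. lavender spikes: 0.388 < 1.416 → exclude; stop.
Optimal diet: clover heads, bramble flowers, shallow corollas — 3 of 4 types.

3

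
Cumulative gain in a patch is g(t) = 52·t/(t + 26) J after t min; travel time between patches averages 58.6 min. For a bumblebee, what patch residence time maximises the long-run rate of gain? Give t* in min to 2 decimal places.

Maximise g(t)/(T+t): set derivative to zero → g'(t)(T+t) = g(t).
g'(t) = 52·26/(t + 26)². Setting 52·26/(t+26)² = 52t/[(t+26)(58.6+t)] gives 26(58.6+t) = t(t+26), so t² = 26×58.6 = 1524.
t* = √1524 = 39.03 min.

39.03 min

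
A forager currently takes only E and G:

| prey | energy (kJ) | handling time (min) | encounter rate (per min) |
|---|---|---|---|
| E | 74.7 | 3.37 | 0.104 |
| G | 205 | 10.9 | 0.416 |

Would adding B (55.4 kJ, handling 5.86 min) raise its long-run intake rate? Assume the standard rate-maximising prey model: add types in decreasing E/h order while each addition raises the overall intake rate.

No

Current rate: (0.104×74.7 + 0.416×205)/(1 + 0.104×3.37 + 0.416×10.9) = 15.81 kJ/min.
B: E/h = 55.4/5.86 = 9.454 kJ/min.
Since 9.454 < R, time spent handling B is better spent searching.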